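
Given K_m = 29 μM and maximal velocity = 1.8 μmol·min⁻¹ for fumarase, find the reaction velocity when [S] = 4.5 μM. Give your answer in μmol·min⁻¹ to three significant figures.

0.242 μmol·min⁻¹

v = Vmax·[S]/(Km + [S]) = 1.8 × 4.5 / (29 + 4.5)
  = 8.100 / 33.50 = 0.242 μmol·min⁻¹.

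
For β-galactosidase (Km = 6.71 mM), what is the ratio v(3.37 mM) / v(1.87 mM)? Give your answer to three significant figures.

The fractional saturations are [S]/(Km+[S]) = 1.87/8.580 = 0.2179 and 3.37/10.08 = 0.3343.
v₂/v₁ is just their ratio: 0.3343/0.2179 = 1.53.

1.53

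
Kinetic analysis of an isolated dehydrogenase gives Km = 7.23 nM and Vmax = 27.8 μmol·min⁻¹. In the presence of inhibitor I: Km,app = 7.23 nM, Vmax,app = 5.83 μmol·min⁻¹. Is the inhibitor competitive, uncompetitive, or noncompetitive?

Vmax decreases (27.8 → 5.83 μmol·min⁻¹) while Km is unchanged — pure noncompetitive inhibition.

noncompetitive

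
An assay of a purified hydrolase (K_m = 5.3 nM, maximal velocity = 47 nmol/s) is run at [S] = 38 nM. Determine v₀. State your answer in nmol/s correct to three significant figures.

41.2 nmol/s

v = Vmax·[S]/(Km + [S]) = 47 × 38 / (5.3 + 38)
  = 1786 / 43.30 = 41.2 nmol/s.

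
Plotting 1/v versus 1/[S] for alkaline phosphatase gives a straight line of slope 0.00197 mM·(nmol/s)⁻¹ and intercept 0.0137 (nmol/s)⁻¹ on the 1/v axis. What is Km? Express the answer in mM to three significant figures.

0.144 mM

y-intercept = 1/Vmax ⇒ Vmax = 73.0 nmol/s; slope = Km/Vmax ⇒ Km = slope × Vmax.
Km = 0.00197 × 73.0 = 0.144 mM.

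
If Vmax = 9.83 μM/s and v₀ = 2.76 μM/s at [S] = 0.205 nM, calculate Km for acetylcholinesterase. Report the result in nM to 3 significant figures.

v/Vmax = 2.76/9.83 = 0.2808 = [S]/(Km+[S]).
So Km + [S] = [S]/0.2808 = 0.7301 nM, giving Km = 0.7301 − 0.205 = 0.525 nM.

0.525 nM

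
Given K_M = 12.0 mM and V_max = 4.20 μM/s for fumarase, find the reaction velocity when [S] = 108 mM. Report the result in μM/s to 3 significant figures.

v = Vmax·[S]/(Km + [S]) = 4.20 × 108 / (12.0 + 108)
  = 453.6 / 120.0 = 3.78 μM/s.

3.78 μM/s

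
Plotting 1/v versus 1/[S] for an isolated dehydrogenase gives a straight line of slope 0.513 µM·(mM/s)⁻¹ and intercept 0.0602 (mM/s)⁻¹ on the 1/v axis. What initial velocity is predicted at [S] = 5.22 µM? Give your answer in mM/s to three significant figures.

The y-intercept is 1/Vmax, so Vmax = 1/0.0602 = 16.6 mM/s.
The slope is Km/Vmax, so Km = 0.513 × 16.6 = 8.52 µM.
Then v = 16.6 × 5.22/(8.52 + 5.22) = 6.31 mM/s.

6.31 mM/s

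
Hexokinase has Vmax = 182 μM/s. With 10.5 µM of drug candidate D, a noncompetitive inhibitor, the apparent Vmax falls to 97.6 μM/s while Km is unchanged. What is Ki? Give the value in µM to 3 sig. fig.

12.1 µM

Noncompetitive: Vmax,app = Vmax/α with α = 1 + [I]/Ki.
α = Vmax/Vmax,app = 182/97.6 = 1.865.
Since α = 1 + [I]/Ki, [I]/Ki = 1.865 − 1 = 0.8648 and Ki = 10.5/0.8648 = 12.1 µM.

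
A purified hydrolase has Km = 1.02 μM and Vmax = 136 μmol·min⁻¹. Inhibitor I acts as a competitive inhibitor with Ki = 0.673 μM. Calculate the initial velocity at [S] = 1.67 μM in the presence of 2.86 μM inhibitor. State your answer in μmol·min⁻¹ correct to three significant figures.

32.3 μmol·min⁻¹

With α = 1 + [I]/Ki = 1 + 2.86/0.673 = 5.250, the competitive rate law is v = Vmax[S] / (αKm + [S]).
v = 136×1.67 / (5.250×1.02 + 1.67) = 227.1/7.025 = 32.3 μmol·min⁻¹.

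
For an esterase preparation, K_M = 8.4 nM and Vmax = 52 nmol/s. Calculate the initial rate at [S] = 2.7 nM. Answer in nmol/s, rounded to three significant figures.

[S]/(Km+[S]) = 2.7/11.10 = 0.2432, the fractional saturation.
v = 0.2432 × Vmax = 0.2432 × 52 = 12.6 nmol/s.

12.6 nmol/s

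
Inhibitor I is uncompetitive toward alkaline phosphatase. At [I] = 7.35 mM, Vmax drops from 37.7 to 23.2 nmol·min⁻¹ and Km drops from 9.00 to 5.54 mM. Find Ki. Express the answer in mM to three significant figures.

Uncompetitive: Vmax,app = Vmax/α (and Km,app = Km/α) with α = 1 + [I]/Ki.
α = Vmax/Vmax,app = 37.7/23.2 = 1.625.
Ki = [I]/(α − 1) = 7.35/0.6250 = 11.8 mM.

11.8 mM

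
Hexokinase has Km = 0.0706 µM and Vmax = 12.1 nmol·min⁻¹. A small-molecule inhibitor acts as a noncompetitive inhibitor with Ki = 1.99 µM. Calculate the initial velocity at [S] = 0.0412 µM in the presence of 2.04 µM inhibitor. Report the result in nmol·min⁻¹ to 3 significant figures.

2.20 nmol·min⁻¹

With α = 1 + [I]/Ki = 1 + 2.04/1.99 = 2.025, the noncompetitive rate law is v = (Vmax/α)·[S] / (Km + [S]).
v = (12.1/2.025)×0.0412 / (0.0706 + 0.0412) = 0.2462/0.1118 = 2.20 nmol·min⁻¹.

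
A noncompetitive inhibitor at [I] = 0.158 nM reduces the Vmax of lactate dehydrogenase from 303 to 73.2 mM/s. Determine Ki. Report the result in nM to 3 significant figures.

Noncompetitive: Vmax,app = Vmax/α with α = 1 + [I]/Ki.
α = Vmax/Vmax,app = 303/73.2 = 4.139.
Since α = 1 + [I]/Ki, [I]/Ki = 4.139 − 1 = 3.139 and Ki = 0.158/3.139 = 0.0503 nM.

0.0503 nM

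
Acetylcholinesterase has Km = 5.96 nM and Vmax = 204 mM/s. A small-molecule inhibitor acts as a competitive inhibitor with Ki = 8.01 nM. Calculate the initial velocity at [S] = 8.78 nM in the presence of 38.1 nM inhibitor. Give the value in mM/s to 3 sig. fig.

41.6 mM/s

α = 1 + [I]/Ki = 1 + 38.1/8.01 = 5.757.
For a competitive inhibitor, Vmax is unchanged and the apparent Km becomes α·Km: Km,app = 34.3 nM, Vmax,app = 204 mM/s.
v = Vmax,app·[S]/(Km,app + [S]) = 204 × 8.78/(34.3 + 8.78) = 41.6 mM/s.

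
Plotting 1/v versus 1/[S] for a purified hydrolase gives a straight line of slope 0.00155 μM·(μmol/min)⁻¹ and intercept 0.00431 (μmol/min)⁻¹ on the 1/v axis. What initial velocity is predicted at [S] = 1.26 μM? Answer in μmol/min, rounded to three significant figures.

The y-intercept is 1/Vmax, so Vmax = 1/0.00431 = 232 μmol/min.
The slope is Km/Vmax, so Km = 0.00155 × 232 = 0.360 μM.
Then v = 232 × 1.26/(0.360 + 1.26) = 181 μmol/min.

181 μmol/min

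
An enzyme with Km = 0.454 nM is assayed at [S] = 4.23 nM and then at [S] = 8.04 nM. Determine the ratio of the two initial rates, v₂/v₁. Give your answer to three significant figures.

The fractional saturations are [S]/(Km+[S]) = 4.23/4.684 = 0.9031 and 8.04/8.494 = 0.9466.
v₂/v₁ is just their ratio: 0.9466/0.9031 = 1.05.

1.05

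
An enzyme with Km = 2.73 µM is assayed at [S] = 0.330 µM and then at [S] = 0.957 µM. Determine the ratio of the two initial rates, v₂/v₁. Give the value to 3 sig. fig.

The fractional saturations are [S]/(Km+[S]) = 0.330/3.060 = 0.1078 and 0.957/3.687 = 0.2596.
v₂/v₁ is just their ratio: 0.2596/0.1078 = 2.41.

2.41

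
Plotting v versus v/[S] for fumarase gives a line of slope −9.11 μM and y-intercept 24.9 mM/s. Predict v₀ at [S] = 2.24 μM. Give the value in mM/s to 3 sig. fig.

4.91 mM/s

In the Eadie–Hofstee form v = Vmax − Km·(v/[S]), the slope is −Km and the intercept is Vmax, so Km = 9.11 μM and Vmax = 24.9 mM/s.
v = 24.9 × 2.24/(9.11 + 2.24) = 4.91 mM/s.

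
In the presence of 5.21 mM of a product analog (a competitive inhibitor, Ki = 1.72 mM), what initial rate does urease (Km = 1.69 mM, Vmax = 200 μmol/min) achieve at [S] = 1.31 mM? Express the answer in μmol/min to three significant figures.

32.3 μmol/min

With α = 1 + [I]/Ki = 1 + 5.21/1.72 = 4.029, the competitive rate law is v = Vmax[S] / (αKm + [S]).
v = 200×1.31 / (4.029×1.69 + 1.31) = 262.0/8.119 = 32.3 μmol/min.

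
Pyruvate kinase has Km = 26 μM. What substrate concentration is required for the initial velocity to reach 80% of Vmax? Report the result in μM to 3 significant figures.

104 μM

v/Vmax = [S]/(Km+[S]) = 0.8, so [S] = Km·0.8/(1 − 0.8) = 26 × 4.000.
[S] = 104 μM.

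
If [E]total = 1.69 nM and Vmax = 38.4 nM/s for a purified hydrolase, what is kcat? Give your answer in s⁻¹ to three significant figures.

kcat = Vmax/[E]total = 38.4 nM/s / 1.69 nM = 22.7 s⁻¹.

22.7 s⁻¹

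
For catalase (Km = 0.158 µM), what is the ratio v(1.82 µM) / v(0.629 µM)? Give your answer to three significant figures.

1.15

Since Vmax cancels, v₂/v₁ = [S]₂(Km+[S]₁) / [S]₁(Km+[S]₂).
= 1.82×(0.158+0.629) / (0.629×(0.158+1.82)) = 1.432/1.244 = 1.15.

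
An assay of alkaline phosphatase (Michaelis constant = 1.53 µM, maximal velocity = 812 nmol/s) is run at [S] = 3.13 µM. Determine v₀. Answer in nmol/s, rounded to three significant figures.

[S]/(Km+[S]) = 3.13/4.660 = 0.6717, the fractional saturation.
v = 0.6717 × Vmax = 0.6717 × 812 = 545 nmol/s.

545 nmol/s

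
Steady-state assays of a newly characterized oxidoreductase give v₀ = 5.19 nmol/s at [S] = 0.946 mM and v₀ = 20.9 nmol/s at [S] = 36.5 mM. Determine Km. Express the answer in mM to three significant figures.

3.20 mM

From v = Vmax[S]/(Km+[S]), each point gives Vmax = v(Km+[S])/[S].
Equating: 5.19(Km+0.946)/0.946 = 20.9(Km+36.5)/36.5.
5.486·Km + 5.19 = 0.5726·Km + 20.9, so (5.486 − 0.5726)·Km = 20.9 − 5.19.
Km = 15.71/4.914 = 3.20 mM; then Vmax = 5.19(3.20+0.946)/0.946 = 22.7 nmol/s.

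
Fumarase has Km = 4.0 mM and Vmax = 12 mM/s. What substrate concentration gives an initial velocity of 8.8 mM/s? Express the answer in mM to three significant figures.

The required fractional saturation is v/Vmax = 8.8/12 = 0.7333.
Then [S]/(Km+[S]) = 0.7333 ⇒ [S] = 4.0 × 0.7333/(1 − 0.7333) = 11.0 mM.

11.0 mM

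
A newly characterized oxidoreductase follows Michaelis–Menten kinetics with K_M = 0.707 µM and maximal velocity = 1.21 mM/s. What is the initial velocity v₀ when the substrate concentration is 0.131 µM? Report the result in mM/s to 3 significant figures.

0.189 mM/s

[S]/(Km+[S]) = 0.131/0.8380 = 0.1563, the fractional saturation.
v = 0.1563 × Vmax = 0.1563 × 1.21 = 0.189 mM/s.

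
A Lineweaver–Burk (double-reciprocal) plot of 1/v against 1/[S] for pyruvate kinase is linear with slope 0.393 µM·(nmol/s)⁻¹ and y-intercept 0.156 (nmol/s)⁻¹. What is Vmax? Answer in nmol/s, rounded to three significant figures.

6.41 nmol/s

The y-intercept of a Lineweaver–Burk plot equals 1/Vmax, so Vmax = 1/0.156 = 6.41 nmol/s.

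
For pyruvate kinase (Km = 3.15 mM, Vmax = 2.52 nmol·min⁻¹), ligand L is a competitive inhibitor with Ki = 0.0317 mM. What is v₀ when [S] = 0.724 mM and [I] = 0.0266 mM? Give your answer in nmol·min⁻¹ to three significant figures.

α = 1 + [I]/Ki = 1 + 0.0266/0.0317 = 1.839.
For a competitive inhibitor, Vmax is unchanged and the apparent Km becomes α·Km: Km,app = 5.79 mM, Vmax,app = 2.52 nmol·min⁻¹.
v = Vmax,app·[S]/(Km,app + [S]) = 2.52 × 0.724/(5.79 + 0.724) = 0.280 nmol·min⁻¹.

0.280 nmol·min⁻¹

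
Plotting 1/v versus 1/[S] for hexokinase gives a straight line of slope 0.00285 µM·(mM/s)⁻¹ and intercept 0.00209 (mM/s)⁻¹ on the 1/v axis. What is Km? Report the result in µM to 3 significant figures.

y-intercept = 1/Vmax ⇒ Vmax = 478 mM/s; slope = Km/Vmax ⇒ Km = slope × Vmax.
Km = 0.00285 × 478 = 1.36 µM.

1.36 µM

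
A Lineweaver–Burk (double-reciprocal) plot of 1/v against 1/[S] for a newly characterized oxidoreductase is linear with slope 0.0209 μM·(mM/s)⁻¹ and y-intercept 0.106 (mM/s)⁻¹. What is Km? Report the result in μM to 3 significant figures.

0.197 μM

y-intercept = 1/Vmax ⇒ Vmax = 9.43 mM/s; slope = Km/Vmax ⇒ Km = slope × Vmax.
Km = 0.0209 × 9.43 = 0.197 μM.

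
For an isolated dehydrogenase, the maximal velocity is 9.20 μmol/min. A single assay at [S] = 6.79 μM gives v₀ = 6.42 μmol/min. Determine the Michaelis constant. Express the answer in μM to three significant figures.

From v = Vmax[S]/(Km+[S]), Km = [S](Vmax − v)/v.
Km = 6.79 × (9.20 − 6.42) / 6.42 = 18.88/6.42 = 2.94 μM.

2.94 μM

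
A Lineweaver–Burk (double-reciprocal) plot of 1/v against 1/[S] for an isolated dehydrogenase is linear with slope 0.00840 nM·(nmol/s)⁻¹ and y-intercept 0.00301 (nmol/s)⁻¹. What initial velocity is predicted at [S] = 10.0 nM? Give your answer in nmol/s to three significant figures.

The y-intercept is 1/Vmax, so Vmax = 1/0.00301 = 332 nmol/s.
The slope is Km/Vmax, so Km = 0.00840 × 332 = 2.79 nM.
Then v = 332 × 10.0/(2.79 + 10.0) = 260 nmol/s.

260 nmol/s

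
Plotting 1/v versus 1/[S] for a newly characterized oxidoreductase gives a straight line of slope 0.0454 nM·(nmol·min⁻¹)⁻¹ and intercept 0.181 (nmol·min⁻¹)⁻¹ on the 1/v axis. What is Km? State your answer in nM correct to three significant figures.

0.251 nM

y-intercept = 1/Vmax ⇒ Vmax = 5.52 nmol·min⁻¹; slope = Km/Vmax ⇒ Km = slope × Vmax.
Km = 0.0454 × 5.52 = 0.251 nM.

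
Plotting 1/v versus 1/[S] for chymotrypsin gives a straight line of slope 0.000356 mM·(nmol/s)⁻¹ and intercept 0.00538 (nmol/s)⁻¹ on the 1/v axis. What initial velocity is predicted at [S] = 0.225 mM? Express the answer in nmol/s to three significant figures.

144 nmol/s

The y-intercept is 1/Vmax, so Vmax = 1/0.00538 = 186 nmol/s.
The slope is Km/Vmax, so Km = 0.000356 × 186 = 0.0662 mM.
Then v = 186 × 0.225/(0.0662 + 0.225) = 144 nmol/s.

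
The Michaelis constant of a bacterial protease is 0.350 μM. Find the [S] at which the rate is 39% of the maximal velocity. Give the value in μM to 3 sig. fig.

v/Vmax = [S]/(Km+[S]) = 0.39, so [S] = Km·0.39/(1 − 0.39) = 0.350 × 0.6393.
[S] = 0.224 μM.

0.224 μM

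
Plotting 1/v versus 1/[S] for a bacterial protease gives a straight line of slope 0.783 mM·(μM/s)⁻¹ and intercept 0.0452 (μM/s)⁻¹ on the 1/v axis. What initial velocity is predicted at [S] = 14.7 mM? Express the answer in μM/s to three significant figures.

10.2 μM/s

The y-intercept is 1/Vmax, so Vmax = 1/0.0452 = 22.1 μM/s.
The slope is Km/Vmax, so Km = 0.783 × 22.1 = 17.3 mM.
Then v = 22.1 × 14.7/(17.3 + 14.7) = 10.2 μM/s.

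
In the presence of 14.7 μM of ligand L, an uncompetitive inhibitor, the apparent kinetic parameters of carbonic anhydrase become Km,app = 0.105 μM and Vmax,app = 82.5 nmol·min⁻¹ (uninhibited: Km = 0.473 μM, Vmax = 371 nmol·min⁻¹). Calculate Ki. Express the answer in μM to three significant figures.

4.20 μM

Uncompetitive: Vmax,app = Vmax/α (and Km,app = Km/α) with α = 1 + [I]/Ki.
α = Vmax/Vmax,app = 371/82.5 = 4.497.
Since α = 1 + [I]/Ki, [I]/Ki = 4.497 − 1 = 3.497 and Ki = 14.7/3.497 = 4.20 μM.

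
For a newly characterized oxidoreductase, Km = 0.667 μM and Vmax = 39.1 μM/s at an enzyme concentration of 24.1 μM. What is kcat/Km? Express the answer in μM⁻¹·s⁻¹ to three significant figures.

kcat = Vmax/[E]total = 39.1/24.1 = 1.62 s⁻¹.
kcat/Km = 1.62/0.667 = 2.43 μM⁻¹·s⁻¹.

2.43 μM⁻¹·s⁻¹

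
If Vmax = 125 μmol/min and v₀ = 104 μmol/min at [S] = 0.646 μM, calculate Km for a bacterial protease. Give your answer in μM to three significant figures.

From v = Vmax[S]/(Km+[S]), Km = [S](Vmax − v)/v.
Km = 0.646 × (125 − 104) / 104 = 13.57/104 = 0.130 μM.

0.130 μM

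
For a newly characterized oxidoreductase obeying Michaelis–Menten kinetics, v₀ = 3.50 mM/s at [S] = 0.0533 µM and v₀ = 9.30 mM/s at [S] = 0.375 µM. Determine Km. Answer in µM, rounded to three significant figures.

In reciprocal form, 1/v = (Km/Vmax)·(1/[S]) + 1/Vmax. The two points give (1/[S], 1/v) = (18.76, 0.2857) and (2.667, 0.1075).
Slope = (0.2857 − 0.1075)/(18.76 − 2.667) = 0.01107; intercept = 0.2857 − 0.01107×18.76 = 0.07800.
Vmax = 1/intercept = 12.8 mM/s; Km = slope × Vmax = 0.01107 × 12.8 = 0.142 µM.

0.142 µM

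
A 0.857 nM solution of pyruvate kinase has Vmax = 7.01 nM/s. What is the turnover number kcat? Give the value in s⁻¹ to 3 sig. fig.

kcat = Vmax/[E]total = 7.01 nM/s / 0.857 nM = 8.18 s⁻¹.

8.18 s⁻¹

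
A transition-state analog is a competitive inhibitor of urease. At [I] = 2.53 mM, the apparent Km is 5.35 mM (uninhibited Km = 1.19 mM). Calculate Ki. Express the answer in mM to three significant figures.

0.724 mM

Competitive: Km,app = α·Km with α = 1 + [I]/Ki.
α = Km,app/Km = 5.35/1.19 = 4.496.
Since α = 1 + [I]/Ki, [I]/Ki = 4.496 − 1 = 3.496 and Ki = 2.53/3.496 = 0.724 mM.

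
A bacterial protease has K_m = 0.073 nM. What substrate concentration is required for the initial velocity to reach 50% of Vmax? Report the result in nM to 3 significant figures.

v/Vmax = [S]/(Km+[S]) = 0.5, so [S] = Km·0.5/(1 − 0.5) = 0.073 × 1.000.
[S] = 0.0730 nM.

0.0730 nM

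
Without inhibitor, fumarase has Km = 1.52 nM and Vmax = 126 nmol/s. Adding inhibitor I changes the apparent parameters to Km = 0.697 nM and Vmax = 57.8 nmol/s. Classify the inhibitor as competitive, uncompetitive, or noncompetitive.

uncompetitive

Both Km and Vmax decrease by the same factor (~2.18-fold) — characteristic of uncompetitive inhibition.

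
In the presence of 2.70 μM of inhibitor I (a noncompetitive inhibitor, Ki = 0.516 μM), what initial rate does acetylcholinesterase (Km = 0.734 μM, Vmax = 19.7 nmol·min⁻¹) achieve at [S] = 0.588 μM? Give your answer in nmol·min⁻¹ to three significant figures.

α = 1 + [I]/Ki = 1 + 2.70/0.516 = 6.233.
For a noncompetitive inhibitor, Vmax is reduced to Vmax/α while Km is unchanged: Km,app = 0.734 μM, Vmax,app = 3.16 nmol·min⁻¹.
v = Vmax,app·[S]/(Km,app + [S]) = 3.16 × 0.588/(0.734 + 0.588) = 1.41 nmol·min⁻¹.

1.41 nmol·min⁻¹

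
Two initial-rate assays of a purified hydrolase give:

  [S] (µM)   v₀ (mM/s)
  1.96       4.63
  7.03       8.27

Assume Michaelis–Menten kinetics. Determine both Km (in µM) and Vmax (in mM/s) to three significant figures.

In reciprocal form, 1/v = (Km/Vmax)·(1/[S]) + 1/Vmax. The two points give (1/[S], 1/v) = (0.5102, 0.2160) and (0.1422, 0.1209).
Slope = (0.2160 − 0.1209)/(0.5102 − 0.1422) = 0.2584; intercept = 0.2160 − 0.2584×0.5102 = 0.08417.
Vmax = 1/intercept = 11.9 mM/s; Km = slope × Vmax = 0.2584 × 11.9 = 3.07 µM.

Km = 3.07 µM; Vmax = 11.9 mM/s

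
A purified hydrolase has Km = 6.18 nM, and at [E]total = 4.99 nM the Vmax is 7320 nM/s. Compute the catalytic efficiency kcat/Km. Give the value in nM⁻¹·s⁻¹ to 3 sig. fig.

kcat = Vmax/[E]total = 7320/4.99 = 1470 s⁻¹.
kcat/Km = 1470/6.18 = 237 nM⁻¹·s⁻¹.

237 nM⁻¹·s⁻¹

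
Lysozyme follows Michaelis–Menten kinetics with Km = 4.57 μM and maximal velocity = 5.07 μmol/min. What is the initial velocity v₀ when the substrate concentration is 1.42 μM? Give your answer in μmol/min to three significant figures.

1.20 μmol/min

v = Vmax·[S]/(Km + [S]) = 5.07 × 1.42 / (4.57 + 1.42)
  = 7.199 / 5.990 = 1.20 μmol/min.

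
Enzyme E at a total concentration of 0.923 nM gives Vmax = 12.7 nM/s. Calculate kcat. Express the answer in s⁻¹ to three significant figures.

13.8 s⁻¹

kcat = Vmax/[E]total = 12.7 nM/s / 0.923 nM = 13.8 s⁻¹.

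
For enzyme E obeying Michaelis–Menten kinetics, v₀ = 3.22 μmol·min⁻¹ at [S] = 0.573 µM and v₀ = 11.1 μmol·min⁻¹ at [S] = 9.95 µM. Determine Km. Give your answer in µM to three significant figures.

From v = Vmax[S]/(Km+[S]), each point gives Vmax = v(Km+[S])/[S].
Equating: 3.22(Km+0.573)/0.573 = 11.1(Km+9.95)/9.95.
5.620·Km + 3.22 = 1.116·Km + 11.1, so (5.620 − 1.116)·Km = 11.1 − 3.22.
Km = 7.880/4.504 = 1.75 µM; then Vmax = 3.22(1.75+0.573)/0.573 = 13.1 μmol·min⁻¹.

1.75 µM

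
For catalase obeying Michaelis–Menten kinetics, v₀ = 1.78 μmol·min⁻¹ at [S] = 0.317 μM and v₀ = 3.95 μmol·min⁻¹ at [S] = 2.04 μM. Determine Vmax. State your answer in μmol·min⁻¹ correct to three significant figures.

From v = Vmax[S]/(Km+[S]), each point gives Vmax = v(Km+[S])/[S].
Equating: 1.78(Km+0.317)/0.317 = 3.95(Km+2.04)/2.04.
5.615·Km + 1.78 = 1.936·Km + 3.95, so (5.615 − 1.936)·Km = 3.95 − 1.78.
Km = 2.170/3.679 = 0.590 μM; then Vmax = 1.78(0.590+0.317)/0.317 = 5.09 μmol·min⁻¹.

5.09 μmol·min⁻¹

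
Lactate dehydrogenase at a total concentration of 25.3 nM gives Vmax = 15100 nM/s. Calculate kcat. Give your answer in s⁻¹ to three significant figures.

597 s⁻¹

kcat = Vmax/[E]total = 15100 nM/s / 25.3 nM = 597 s⁻¹.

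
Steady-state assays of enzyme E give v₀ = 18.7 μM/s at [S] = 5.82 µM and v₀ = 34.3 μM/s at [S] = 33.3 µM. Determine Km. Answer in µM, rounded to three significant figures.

In reciprocal form, 1/v = (Km/Vmax)·(1/[S]) + 1/Vmax. The two points give (1/[S], 1/v) = (0.1718, 0.05348) and (0.03003, 0.02915).
Slope = (0.05348 − 0.02915)/(0.1718 − 0.03003) = 0.1715; intercept = 0.05348 − 0.1715×0.1718 = 0.02400.
Vmax = 1/intercept = 41.7 μM/s; Km = slope × Vmax = 0.1715 × 41.7 = 7.15 µM.

7.15 µM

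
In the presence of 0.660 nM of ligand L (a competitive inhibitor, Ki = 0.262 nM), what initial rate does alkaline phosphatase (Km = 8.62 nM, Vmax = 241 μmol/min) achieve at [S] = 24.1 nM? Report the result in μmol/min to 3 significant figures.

α = 1 + [I]/Ki = 1 + 0.660/0.262 = 3.519.
For a competitive inhibitor, Vmax is unchanged and the apparent Km becomes α·Km: Km,app = 30.3 nM, Vmax,app = 241 μmol/min.
v = Vmax,app·[S]/(Km,app + [S]) = 241 × 24.1/(30.3 + 24.1) = 107 μmol/min.

107 μmol/min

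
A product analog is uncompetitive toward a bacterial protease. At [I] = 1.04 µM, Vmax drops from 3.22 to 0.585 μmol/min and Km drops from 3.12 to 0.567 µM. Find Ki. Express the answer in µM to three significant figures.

0.231 µM

Uncompetitive: Vmax,app = Vmax/α (and Km,app = Km/α) with α = 1 + [I]/Ki.
α = Vmax/Vmax,app = 3.22/0.585 = 5.504.
Ki = [I]/(α − 1) = 1.04/4.504 = 0.231 µM.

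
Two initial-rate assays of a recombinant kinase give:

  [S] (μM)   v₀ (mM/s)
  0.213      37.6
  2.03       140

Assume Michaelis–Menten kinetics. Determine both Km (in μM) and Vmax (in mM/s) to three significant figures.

From v = Vmax[S]/(Km+[S]), each point gives Vmax = v(Km+[S])/[S].
Equating: 37.6(Km+0.213)/0.213 = 140(Km+2.03)/2.03.
176.5·Km + 37.6 = 68.97·Km + 140, so (176.5 − 68.97)·Km = 140 − 37.6.
Km = 102.4/107.6 = 0.952 μM; then Vmax = 37.6(0.952+0.213)/0.213 = 206 mM/s.

Km = 0.952 μM; Vmax = 206 mM/s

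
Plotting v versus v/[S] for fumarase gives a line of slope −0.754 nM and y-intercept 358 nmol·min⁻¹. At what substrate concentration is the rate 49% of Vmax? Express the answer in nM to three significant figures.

The Eadie–Hofstee slope gives Km = 0.754 nM (slope = −Km).
v/Vmax = [S]/(Km+[S]) = 0.49 ⇒ [S] = Km·0.49/(1−0.49) = 0.754 × 0.9608 = 0.724 nM.

0.724 nM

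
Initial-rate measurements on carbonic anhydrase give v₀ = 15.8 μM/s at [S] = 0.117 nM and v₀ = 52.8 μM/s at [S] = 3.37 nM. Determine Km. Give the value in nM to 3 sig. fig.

In reciprocal form, 1/v = (Km/Vmax)·(1/[S]) + 1/Vmax. The two points give (1/[S], 1/v) = (8.547, 0.06329) and (0.2967, 0.01894).
Slope = (0.06329 − 0.01894)/(8.547 − 0.2967) = 0.005376; intercept = 0.06329 − 0.005376×8.547 = 0.01734.
Vmax = 1/intercept = 57.7 μM/s; Km = slope × Vmax = 0.005376 × 57.7 = 0.310 nM.

0.310 nM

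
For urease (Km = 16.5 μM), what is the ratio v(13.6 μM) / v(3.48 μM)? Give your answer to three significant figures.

2.59

The fractional saturations are [S]/(Km+[S]) = 3.48/19.98 = 0.1742 and 13.6/30.10 = 0.4518.
v₂/v₁ is just their ratio: 0.4518/0.1742 = 2.59.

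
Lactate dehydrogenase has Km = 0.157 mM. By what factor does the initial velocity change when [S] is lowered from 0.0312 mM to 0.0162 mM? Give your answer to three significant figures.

0.564

The fractional saturations are [S]/(Km+[S]) = 0.0312/0.1882 = 0.1658 and 0.0162/0.1732 = 0.09353.
v₂/v₁ is just their ratio: 0.09353/0.1658 = 0.564.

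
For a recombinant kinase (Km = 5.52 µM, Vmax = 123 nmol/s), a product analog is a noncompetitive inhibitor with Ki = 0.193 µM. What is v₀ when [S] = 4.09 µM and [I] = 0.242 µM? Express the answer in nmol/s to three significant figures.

With α = 1 + [I]/Ki = 1 + 0.242/0.193 = 2.254, the noncompetitive rate law is v = (Vmax/α)·[S] / (Km + [S]).
v = (123/2.254)×4.09 / (5.52 + 4.09) = 223.2/9.610 = 23.2 nmol/s.

23.2 nmol/s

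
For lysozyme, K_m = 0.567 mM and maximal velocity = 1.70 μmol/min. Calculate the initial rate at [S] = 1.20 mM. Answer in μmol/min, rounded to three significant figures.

1.15 μmol/min

[S]/(Km+[S]) = 1.20/1.767 = 0.6791, the fractional saturation.
v = 0.6791 × Vmax = 0.6791 × 1.70 = 1.15 μmol/min.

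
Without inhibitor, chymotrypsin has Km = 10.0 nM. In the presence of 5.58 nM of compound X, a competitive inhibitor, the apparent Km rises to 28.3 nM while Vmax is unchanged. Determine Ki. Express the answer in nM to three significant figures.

3.05 nM

Competitive: Km,app = α·Km with α = 1 + [I]/Ki.
α = Km,app/Km = 28.3/10.0 = 2.830.
Ki = [I]/(α − 1) = 5.58/1.830 = 3.05 nM.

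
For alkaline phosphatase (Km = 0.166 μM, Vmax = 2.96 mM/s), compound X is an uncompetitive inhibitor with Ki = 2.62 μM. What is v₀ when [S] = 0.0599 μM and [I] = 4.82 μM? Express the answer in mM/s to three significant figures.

0.528 mM/s

α = 1 + [I]/Ki = 1 + 4.82/2.62 = 2.840.
For an uncompetitive inhibitor, both parameters are divided by α, giving Vmax/α and Km/α: Km,app = 0.0585 μM, Vmax,app = 1.04 mM/s.
v = Vmax,app·[S]/(Km,app + [S]) = 1.04 × 0.0599/(0.0585 + 0.0599) = 0.528 mM/s.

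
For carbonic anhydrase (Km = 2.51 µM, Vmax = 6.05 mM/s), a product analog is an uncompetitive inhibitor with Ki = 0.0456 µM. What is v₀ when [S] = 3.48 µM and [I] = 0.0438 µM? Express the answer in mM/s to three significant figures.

With α = 1 + [I]/Ki = 1 + 0.0438/0.0456 = 1.961, the uncompetitive rate law is v = (Vmax/α)·[S] / (Km/α + [S]).
v = (6.05/1.961)×3.48 / (2.51/1.961 + 3.48) = 10.74/4.760 = 2.26 mM/s.

2.26 mM/s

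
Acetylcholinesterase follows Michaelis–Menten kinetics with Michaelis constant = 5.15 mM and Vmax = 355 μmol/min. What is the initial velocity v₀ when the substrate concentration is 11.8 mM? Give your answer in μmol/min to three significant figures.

247 μmol/min

[S]/(Km+[S]) = 11.8/16.95 = 0.6962, the fractional saturation.
v = 0.6962 × Vmax = 0.6962 × 355 = 247 μmol/min.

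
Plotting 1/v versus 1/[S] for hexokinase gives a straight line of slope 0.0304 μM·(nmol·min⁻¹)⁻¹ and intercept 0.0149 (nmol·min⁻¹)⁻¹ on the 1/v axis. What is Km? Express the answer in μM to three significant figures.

y-intercept = 1/Vmax ⇒ Vmax = 67.1 nmol·min⁻¹; slope = Km/Vmax ⇒ Km = slope × Vmax.
Km = 0.0304 × 67.1 = 2.04 μM.

2.04 μM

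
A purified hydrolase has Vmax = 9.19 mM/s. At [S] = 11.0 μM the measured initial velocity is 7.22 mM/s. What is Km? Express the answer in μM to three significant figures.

3.00 μM

From v = Vmax[S]/(Km+[S]), Km = [S](Vmax − v)/v.
Km = 11.0 × (9.19 − 7.22) / 7.22 = 21.67/7.22 = 3.00 μM.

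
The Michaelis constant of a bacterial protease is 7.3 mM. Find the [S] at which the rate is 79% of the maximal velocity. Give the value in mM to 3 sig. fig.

27.5 mM

v/Vmax = [S]/(Km+[S]) = 0.79, so [S] = Km·0.79/(1 − 0.79) = 7.3 × 3.762.
[S] = 27.5 mM.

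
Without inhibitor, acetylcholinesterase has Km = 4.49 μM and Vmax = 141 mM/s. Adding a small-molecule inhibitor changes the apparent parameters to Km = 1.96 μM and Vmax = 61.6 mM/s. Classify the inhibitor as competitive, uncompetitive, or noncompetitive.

Both Km and Vmax decrease by the same factor (~2.29-fold) — characteristic of uncompetitive inhibition.

uncompetitive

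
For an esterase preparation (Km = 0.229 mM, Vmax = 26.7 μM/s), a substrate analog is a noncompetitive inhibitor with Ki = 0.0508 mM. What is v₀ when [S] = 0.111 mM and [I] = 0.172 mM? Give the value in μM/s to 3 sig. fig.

1.99 μM/s

α = 1 + [I]/Ki = 1 + 0.172/0.0508 = 4.386.
For a noncompetitive inhibitor, Vmax is reduced to Vmax/α while Km is unchanged: Km,app = 0.229 mM, Vmax,app = 6.09 μM/s.
v = Vmax,app·[S]/(Km,app + [S]) = 6.09 × 0.111/(0.229 + 0.111) = 1.99 μM/s.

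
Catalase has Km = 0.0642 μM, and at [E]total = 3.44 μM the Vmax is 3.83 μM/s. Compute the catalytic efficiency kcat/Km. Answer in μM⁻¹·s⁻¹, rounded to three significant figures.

17.3 μM⁻¹·s⁻¹

kcat = Vmax/[E]total = 3.83/3.44 = 1.11 s⁻¹.
kcat/Km = 1.11/0.0642 = 17.3 μM⁻¹·s⁻¹.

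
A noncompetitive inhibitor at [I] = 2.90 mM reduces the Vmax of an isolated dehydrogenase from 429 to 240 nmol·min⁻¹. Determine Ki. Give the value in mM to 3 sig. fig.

3.68 mM

Noncompetitive: Vmax,app = Vmax/α with α = 1 + [I]/Ki.
α = Vmax/Vmax,app = 429/240 = 1.788.
Since α = 1 + [I]/Ki, [I]/Ki = 1.788 − 1 = 0.7875 and Ki = 2.90/0.7875 = 3.68 mM.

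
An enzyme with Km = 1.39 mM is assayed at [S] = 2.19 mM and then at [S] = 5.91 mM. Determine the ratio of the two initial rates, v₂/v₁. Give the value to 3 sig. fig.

1.32

The fractional saturations are [S]/(Km+[S]) = 2.19/3.580 = 0.6117 and 5.91/7.300 = 0.8096.
v₂/v₁ is just their ratio: 0.8096/0.6117 = 1.32.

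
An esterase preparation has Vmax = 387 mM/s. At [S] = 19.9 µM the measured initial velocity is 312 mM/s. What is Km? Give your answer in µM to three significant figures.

v/Vmax = 312/387 = 0.8062 = [S]/(Km+[S]).
So Km + [S] = [S]/0.8062 = 24.68 µM, giving Km = 24.68 − 19.9 = 4.78 µM.

4.78 µM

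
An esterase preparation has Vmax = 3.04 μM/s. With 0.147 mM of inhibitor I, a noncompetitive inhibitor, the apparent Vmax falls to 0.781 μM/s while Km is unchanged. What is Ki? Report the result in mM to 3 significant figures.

0.0508 mM

Noncompetitive: Vmax,app = Vmax/α with α = 1 + [I]/Ki.
α = Vmax/Vmax,app = 3.04/0.781 = 3.892.
Since α = 1 + [I]/Ki, [I]/Ki = 3.892 − 1 = 2.892 and Ki = 0.147/2.892 = 0.0508 mM.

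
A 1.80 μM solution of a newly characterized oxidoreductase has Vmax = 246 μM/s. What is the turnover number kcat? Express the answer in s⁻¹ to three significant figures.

kcat = Vmax/[E]total = 246 μM/s / 1.80 μM = 137 s⁻¹.

137 s⁻¹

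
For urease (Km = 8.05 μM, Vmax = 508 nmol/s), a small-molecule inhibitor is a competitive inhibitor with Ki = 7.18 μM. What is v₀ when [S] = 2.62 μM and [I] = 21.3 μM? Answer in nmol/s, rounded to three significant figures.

38.5 nmol/s

With α = 1 + [I]/Ki = 1 + 21.3/7.18 = 3.967, the competitive rate law is v = Vmax[S] / (αKm + [S]).
v = 508×2.62 / (3.967×8.05 + 2.62) = 1331/34.55 = 38.5 nmol/s.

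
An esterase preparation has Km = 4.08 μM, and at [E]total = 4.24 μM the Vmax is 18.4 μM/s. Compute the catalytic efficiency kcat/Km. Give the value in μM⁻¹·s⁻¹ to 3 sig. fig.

1.06 μM⁻¹·s⁻¹

kcat = Vmax/[E]total = 18.4/4.24 = 4.34 s⁻¹.
kcat/Km = 4.34/4.08 = 1.06 μM⁻¹·s⁻¹.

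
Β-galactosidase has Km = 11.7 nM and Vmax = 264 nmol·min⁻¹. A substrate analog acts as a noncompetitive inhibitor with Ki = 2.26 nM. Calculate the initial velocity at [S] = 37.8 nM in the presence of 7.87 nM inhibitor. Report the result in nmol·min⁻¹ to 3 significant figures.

45.0 nmol·min⁻¹

α = 1 + [I]/Ki = 1 + 7.87/2.26 = 4.482.
For a noncompetitive inhibitor, Vmax is reduced to Vmax/α while Km is unchanged: Km,app = 11.7 nM, Vmax,app = 58.9 nmol·min⁻¹.
v = Vmax,app·[S]/(Km,app + [S]) = 58.9 × 37.8/(11.7 + 37.8) = 45.0 nmol·min⁻¹.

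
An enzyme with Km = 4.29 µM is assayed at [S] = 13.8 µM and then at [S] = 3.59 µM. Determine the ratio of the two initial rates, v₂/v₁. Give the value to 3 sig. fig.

The fractional saturations are [S]/(Km+[S]) = 13.8/18.09 = 0.7629 and 3.59/7.880 = 0.4556.
v₂/v₁ is just their ratio: 0.4556/0.7629 = 0.597.

0.597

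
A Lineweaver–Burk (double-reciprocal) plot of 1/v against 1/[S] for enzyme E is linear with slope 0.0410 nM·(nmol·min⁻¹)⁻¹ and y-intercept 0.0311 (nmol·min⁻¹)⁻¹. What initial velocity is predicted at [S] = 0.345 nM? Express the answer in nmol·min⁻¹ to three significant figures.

6.67 nmol·min⁻¹

The y-intercept is 1/Vmax, so Vmax = 1/0.0311 = 32.2 nmol·min⁻¹.
The slope is Km/Vmax, so Km = 0.0410 × 32.2 = 1.32 nM.
Then v = 32.2 × 0.345/(1.32 + 0.345) = 6.67 nmol·min⁻¹.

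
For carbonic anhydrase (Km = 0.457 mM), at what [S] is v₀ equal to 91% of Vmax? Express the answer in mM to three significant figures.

4.62 mM

v/Vmax = [S]/(Km+[S]) = 0.91, so [S] = Km·0.91/(1 − 0.91) = 0.457 × 10.11.
[S] = 4.62 mM.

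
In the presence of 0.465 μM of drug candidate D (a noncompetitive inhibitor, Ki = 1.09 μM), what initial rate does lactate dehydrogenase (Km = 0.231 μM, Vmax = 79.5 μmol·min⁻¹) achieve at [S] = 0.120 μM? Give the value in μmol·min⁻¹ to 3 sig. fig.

With α = 1 + [I]/Ki = 1 + 0.465/1.09 = 1.427, the noncompetitive rate law is v = (Vmax/α)·[S] / (Km + [S]).
v = (79.5/1.427)×0.120 / (0.231 + 0.120) = 6.687/0.3510 = 19.1 μmol·min⁻¹.

19.1 μmol·min⁻¹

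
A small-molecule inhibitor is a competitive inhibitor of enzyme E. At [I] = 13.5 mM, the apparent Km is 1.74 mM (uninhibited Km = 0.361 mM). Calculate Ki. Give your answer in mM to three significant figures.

Competitive: Km,app = α·Km with α = 1 + [I]/Ki.
α = Km,app/Km = 1.74/0.361 = 4.820.
Ki = [I]/(α − 1) = 13.5/3.820 = 3.53 mM.

3.53 mM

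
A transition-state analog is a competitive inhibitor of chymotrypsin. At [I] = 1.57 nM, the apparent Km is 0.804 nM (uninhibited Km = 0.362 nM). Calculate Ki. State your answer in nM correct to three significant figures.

1.29 nM

Competitive: Km,app = α·Km with α = 1 + [I]/Ki.
α = Km,app/Km = 0.804/0.362 = 2.221.
Ki = [I]/(α − 1) = 1.57/1.221 = 1.29 nM.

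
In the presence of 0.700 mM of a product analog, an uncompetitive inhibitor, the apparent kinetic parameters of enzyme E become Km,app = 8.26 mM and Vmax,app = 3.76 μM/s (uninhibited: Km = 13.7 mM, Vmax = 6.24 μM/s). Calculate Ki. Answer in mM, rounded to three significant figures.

1.06 mM

Uncompetitive: Vmax,app = Vmax/α (and Km,app = Km/α) with α = 1 + [I]/Ki.
α = Vmax/Vmax,app = 6.24/3.76 = 1.660.
Since α = 1 + [I]/Ki, [I]/Ki = 1.660 − 1 = 0.6596 and Ki = 0.700/0.6596 = 1.06 mM.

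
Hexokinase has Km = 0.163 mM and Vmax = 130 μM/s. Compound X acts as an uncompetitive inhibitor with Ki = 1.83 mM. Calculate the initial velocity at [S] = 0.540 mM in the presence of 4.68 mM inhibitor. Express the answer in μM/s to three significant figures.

33.7 μM/s

α = 1 + [I]/Ki = 1 + 4.68/1.83 = 3.557.
For an uncompetitive inhibitor, both parameters are divided by α, giving Vmax/α and Km/α: Km,app = 0.0458 mM, Vmax,app = 36.5 μM/s.
v = Vmax,app·[S]/(Km,app + [S]) = 36.5 × 0.540/(0.0458 + 0.540) = 33.7 μM/s.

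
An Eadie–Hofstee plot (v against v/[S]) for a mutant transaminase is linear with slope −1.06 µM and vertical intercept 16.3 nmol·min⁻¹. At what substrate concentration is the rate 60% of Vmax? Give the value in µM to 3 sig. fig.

The Eadie–Hofstee slope gives Km = 1.06 µM (slope = −Km).
v/Vmax = [S]/(Km+[S]) = 0.6 ⇒ [S] = Km·0.6/(1−0.6) = 1.06 × 1.500 = 1.59 µM.

1.59 µM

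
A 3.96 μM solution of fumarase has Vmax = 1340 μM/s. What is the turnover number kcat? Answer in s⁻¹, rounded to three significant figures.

338 s⁻¹

kcat = Vmax/[E]total = 1340 μM/s / 3.96 μM = 338 s⁻¹.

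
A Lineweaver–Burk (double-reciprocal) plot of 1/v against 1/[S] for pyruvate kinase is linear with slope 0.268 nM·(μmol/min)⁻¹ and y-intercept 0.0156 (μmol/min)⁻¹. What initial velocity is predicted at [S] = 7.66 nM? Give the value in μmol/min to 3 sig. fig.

19.8 μmol/min

The y-intercept is 1/Vmax, so Vmax = 1/0.0156 = 64.1 μmol/min.
The slope is Km/Vmax, so Km = 0.268 × 64.1 = 17.2 nM.
Then v = 64.1 × 7.66/(17.2 + 7.66) = 19.8 μmol/min.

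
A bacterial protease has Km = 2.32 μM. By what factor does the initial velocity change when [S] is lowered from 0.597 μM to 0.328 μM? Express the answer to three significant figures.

0.605

Since Vmax cancels, v₂/v₁ = [S]₂(Km+[S]₁) / [S]₁(Km+[S]₂).
= 0.328×(2.32+0.597) / (0.597×(2.32+0.328)) = 0.9568/1.581 = 0.605.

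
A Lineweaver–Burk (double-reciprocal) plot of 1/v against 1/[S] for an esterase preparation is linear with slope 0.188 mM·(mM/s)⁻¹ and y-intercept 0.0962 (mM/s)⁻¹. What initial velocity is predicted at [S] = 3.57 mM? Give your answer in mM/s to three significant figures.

The y-intercept is 1/Vmax, so Vmax = 1/0.0962 = 10.4 mM/s.
The slope is Km/Vmax, so Km = 0.188 × 10.4 = 1.95 mM.
Then v = 10.4 × 3.57/(1.95 + 3.57) = 6.72 mM/s.

6.72 mM/s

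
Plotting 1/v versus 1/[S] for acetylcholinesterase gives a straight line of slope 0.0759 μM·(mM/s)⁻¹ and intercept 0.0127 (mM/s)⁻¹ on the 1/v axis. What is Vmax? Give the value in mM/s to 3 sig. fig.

The y-intercept of a Lineweaver–Burk plot equals 1/Vmax, so Vmax = 1/0.0127 = 78.7 mM/s.

78.7 mM/s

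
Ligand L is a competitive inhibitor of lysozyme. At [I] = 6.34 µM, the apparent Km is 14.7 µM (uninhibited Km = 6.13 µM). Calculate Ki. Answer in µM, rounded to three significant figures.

4.53 µM

Competitive: Km,app = α·Km with α = 1 + [I]/Ki.
α = Km,app/Km = 14.7/6.13 = 2.398.
Ki = [I]/(α − 1) = 6.34/1.398 = 4.53 µM.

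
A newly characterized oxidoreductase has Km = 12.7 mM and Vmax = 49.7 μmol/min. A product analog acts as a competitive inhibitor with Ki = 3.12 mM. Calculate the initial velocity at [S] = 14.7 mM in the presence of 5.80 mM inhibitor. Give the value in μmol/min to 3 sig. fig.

α = 1 + [I]/Ki = 1 + 5.80/3.12 = 2.859.
For a competitive inhibitor, Vmax is unchanged and the apparent Km becomes α·Km: Km,app = 36.3 mM, Vmax,app = 49.7 μmol/min.
v = Vmax,app·[S]/(Km,app + [S]) = 49.7 × 14.7/(36.3 + 14.7) = 14.3 μmol/min.

14.3 μmol/min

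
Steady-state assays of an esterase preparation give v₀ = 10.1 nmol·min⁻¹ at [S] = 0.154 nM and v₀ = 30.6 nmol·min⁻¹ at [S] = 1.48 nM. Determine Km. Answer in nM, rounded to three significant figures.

0.456 nM

In reciprocal form, 1/v = (Km/Vmax)·(1/[S]) + 1/Vmax. The two points give (1/[S], 1/v) = (6.494, 0.09901) and (0.6757, 0.03268).
Slope = (0.09901 − 0.03268)/(6.494 − 0.6757) = 0.01140; intercept = 0.09901 − 0.01140×6.494 = 0.02498.
Vmax = 1/intercept = 40.0 nmol·min⁻¹; Km = slope × Vmax = 0.01140 × 40.0 = 0.456 nM.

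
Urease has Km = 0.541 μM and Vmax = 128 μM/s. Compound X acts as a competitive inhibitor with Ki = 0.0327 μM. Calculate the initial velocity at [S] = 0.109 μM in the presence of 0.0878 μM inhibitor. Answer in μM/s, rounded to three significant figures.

With α = 1 + [I]/Ki = 1 + 0.0878/0.0327 = 3.685, the competitive rate law is v = Vmax[S] / (αKm + [S]).
v = 128×0.109 / (3.685×0.541 + 0.109) = 13.95/2.103 = 6.64 μM/s.

6.64 μM/s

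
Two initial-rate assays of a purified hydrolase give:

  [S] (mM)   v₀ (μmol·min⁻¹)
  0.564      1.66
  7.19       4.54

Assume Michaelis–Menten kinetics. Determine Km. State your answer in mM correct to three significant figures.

In reciprocal form, 1/v = (Km/Vmax)·(1/[S]) + 1/Vmax. The two points give (1/[S], 1/v) = (1.773, 0.6024) and (0.1391, 0.2203).
Slope = (0.6024 − 0.2203)/(1.773 − 0.1391) = 0.2339; intercept = 0.6024 − 0.2339×1.773 = 0.1877.
Vmax = 1/intercept = 5.33 μmol·min⁻¹; Km = slope × Vmax = 0.2339 × 5.33 = 1.25 mM.

1.25 mM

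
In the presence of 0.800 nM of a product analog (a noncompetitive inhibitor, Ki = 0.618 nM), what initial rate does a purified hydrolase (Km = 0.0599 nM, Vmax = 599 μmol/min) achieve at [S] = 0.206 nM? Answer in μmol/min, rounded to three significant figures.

With α = 1 + [I]/Ki = 1 + 0.800/0.618 = 2.294, the noncompetitive rate law is v = (Vmax/α)·[S] / (Km + [S]).
v = (599/2.294)×0.206 / (0.0599 + 0.206) = 53.78/0.2659 = 202 μmol/min.

202 μmol/min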